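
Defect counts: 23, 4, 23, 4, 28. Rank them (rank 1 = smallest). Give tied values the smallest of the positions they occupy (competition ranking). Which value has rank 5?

Sorted (ascending): 4, 4, 23, 23, 28
The 2 values of 4 occupy positions 1–2 → each gets rank 1.
The 2 values of 23 occupy positions 3–4 → each gets rank 3.
Rank 5 → value 28.

28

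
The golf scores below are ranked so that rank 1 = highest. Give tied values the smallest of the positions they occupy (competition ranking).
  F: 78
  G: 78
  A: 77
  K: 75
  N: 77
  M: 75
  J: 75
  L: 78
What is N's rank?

Sorted (descending): 78, 78, 78, 77, 77, 75, 75, 75
The 3 values of 78 occupy positions 1–3 → each gets rank 1.
The 2 values of 77 occupy positions 4–5 → each gets rank 4.
The 3 values of 75 occupy positions 6–8 → each gets rank 6.
N has value 77 → rank 4.

4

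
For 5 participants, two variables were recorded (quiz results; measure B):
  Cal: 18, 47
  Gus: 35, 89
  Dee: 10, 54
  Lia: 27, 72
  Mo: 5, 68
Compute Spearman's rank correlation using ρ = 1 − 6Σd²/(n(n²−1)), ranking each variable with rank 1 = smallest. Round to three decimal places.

Ranks of variable 1: 3, 5, 2, 4, 1
Ranks of variable 2: 1, 5, 2, 4, 3
d = r₁ − r₂: 2, 0, 0, 0, -2
d²: 4, 0, 0, 0, 4; Σd² = 8
ρ = 1 − 6·8/(5·24) = 1 − 48/120 = 0.600

0.600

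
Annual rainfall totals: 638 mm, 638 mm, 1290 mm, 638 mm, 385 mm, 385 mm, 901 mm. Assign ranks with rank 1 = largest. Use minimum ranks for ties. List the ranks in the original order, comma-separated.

3, 3, 1, 3, 6, 6, 2

Sorted (descending): 1290, 901, 638, 638, 638, 385, 385
The 3 values of 638 occupy positions 3–5 → each gets rank 3.
The 2 values of 385 occupy positions 6–7 → each gets rank 6.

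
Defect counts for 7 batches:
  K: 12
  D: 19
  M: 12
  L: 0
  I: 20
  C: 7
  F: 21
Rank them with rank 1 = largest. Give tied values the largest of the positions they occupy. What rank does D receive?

Sorted (descending): 21, 20, 19, 12, 12, 7, 0
The 2 values of 12 occupy positions 4–5 → each gets rank 5.
D has value 19 → rank 3.

3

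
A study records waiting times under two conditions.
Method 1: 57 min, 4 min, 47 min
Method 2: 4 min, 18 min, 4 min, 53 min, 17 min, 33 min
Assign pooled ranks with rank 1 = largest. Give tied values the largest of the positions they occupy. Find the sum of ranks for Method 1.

13

Sorted (descending): 57, 53, 47, 33, 18, 17, 4, 4, 4
The 3 values of 4 occupy positions 7–9 → each gets rank 9.
Method 1 values → pooled ranks: 57→1, 4→9, 47→3
Rank sum = 1 + 9 + 3 = 13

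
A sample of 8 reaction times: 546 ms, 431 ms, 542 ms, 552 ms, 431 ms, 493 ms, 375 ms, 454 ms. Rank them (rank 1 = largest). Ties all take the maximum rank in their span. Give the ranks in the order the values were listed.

Sorted (descending): 552, 546, 542, 493, 454, 431, 431, 375
The 2 values of 431 occupy positions 6–7 → each gets rank 7.

2, 7, 3, 1, 7, 4, 8, 5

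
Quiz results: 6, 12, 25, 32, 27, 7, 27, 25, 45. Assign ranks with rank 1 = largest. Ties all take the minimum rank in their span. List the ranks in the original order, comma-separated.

9, 7, 5, 2, 3, 8, 3, 5, 1

Sorted (descending): 45, 32, 27, 27, 25, 25, 12, 7, 6
The 2 values of 27 occupy positions 3–4 → each gets rank 3.
The 2 values of 25 occupy positions 5–6 → each gets rank 5.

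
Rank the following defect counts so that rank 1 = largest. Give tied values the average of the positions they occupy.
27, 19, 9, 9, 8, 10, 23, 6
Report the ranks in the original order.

Sorted (descending): 27, 23, 19, 10, 9, 9, 8, 6
The 2 values of 9 occupy positions 5–6 → average rank (5+6)/2 = 5.5.

1, 3, 5.5, 5.5, 7, 4, 2, 8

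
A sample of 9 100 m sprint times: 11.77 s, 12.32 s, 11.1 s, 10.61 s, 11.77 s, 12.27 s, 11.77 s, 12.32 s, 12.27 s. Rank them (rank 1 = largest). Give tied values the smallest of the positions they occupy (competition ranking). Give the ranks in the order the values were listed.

Sorted (descending): 12.32, 12.32, 12.27, 12.27, 11.77, 11.77, 11.77, 11.1, 10.61
The 2 values of 12.32 occupy positions 1–2 → each gets rank 1.
The 2 values of 12.27 occupy positions 3–4 → each gets rank 3.
The 3 values of 11.77 occupy positions 5–7 → each gets rank 5.

5, 1, 8, 9, 5, 3, 5, 1, 3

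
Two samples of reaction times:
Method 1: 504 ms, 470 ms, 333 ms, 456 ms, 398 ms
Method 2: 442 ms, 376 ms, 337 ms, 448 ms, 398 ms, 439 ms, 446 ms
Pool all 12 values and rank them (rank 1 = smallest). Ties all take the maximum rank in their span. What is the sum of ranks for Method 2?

40

Sorted (ascending): 333, 337, 376, 398, 398, 439, 442, 446, 448, 456, 470, 504
The 2 values of 398 occupy positions 4–5 → each gets rank 5.
Method 2 values → pooled ranks: 442→7, 376→3, 337→2, 448→9, 398→5, 439→6, 446→8
Rank sum = 7 + 3 + 2 + 9 + 5 + 6 + 8 = 40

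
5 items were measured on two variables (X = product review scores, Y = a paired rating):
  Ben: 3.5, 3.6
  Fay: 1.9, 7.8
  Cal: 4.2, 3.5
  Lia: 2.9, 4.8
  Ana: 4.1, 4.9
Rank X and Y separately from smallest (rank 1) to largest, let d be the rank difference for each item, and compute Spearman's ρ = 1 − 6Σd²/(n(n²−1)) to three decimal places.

-0.700

Ranks of variable 1: 3, 1, 5, 2, 4
Ranks of variable 2: 2, 5, 1, 3, 4
d = r₁ − r₂: 1, -4, 4, -1, 0
d²: 1, 16, 16, 1, 0; Σd² = 34
ρ = 1 − 6·34/(5·24) = 1 − 204/120 = -0.700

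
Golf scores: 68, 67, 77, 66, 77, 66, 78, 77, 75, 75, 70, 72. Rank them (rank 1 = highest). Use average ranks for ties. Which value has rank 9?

Sorted (descending): 78, 77, 77, 77, 75, 75, 72, 70, 68, 67, 66, 66
The 3 values of 77 occupy positions 2–4 → average rank 3.
The 2 values of 75 occupy positions 5–6 → average rank (5+6)/2 = 5.5.
The 2 values of 66 occupy positions 11–12 → average rank (11+12)/2 = 11.5.
Rank 9 → value 68.

68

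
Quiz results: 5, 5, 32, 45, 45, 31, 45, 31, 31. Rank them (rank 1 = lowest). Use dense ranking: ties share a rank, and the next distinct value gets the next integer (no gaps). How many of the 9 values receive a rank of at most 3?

6

Sorted (ascending): 5, 5, 31, 31, 31, 32, 45, 45, 45
The 2 values of 5 share dense rank 1.
The 3 values of 31 share dense rank 2.
The 3 values of 45 share dense rank 4.
Remaining distinct values take the next consecutive integers.
Ranks ≤ 3: {1, 1, 2, 2, 2, 3} → 6 values.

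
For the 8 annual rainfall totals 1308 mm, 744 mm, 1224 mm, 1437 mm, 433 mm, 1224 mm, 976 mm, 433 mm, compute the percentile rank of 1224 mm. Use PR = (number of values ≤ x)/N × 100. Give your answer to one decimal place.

75.0

N = 8.
Strictly below 1224: 4. Equal to 1224: 2.
PR = 6/8 × 100 = 75.0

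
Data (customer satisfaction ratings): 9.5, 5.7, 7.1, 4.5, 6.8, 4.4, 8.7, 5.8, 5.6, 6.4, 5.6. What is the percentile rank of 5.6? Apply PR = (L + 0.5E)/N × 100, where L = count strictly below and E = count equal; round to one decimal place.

N = 11.
Strictly below 5.6: 2. Equal to 5.6: 2.
PR = (2 + 0.5·2)/11 × 100 = 27.3

27.3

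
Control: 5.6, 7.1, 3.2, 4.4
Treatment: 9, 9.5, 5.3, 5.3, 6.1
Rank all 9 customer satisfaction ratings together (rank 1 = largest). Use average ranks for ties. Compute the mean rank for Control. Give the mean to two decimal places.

6.25

Sorted (descending): 9.5, 9, 7.1, 6.1, 5.6, 5.3, 5.3, 4.4, 3.2
The 2 values of 5.3 occupy positions 6–7 → average rank (6+7)/2 = 6.5.
Control values → pooled ranks: 5.6→5, 7.1→3, 3.2→9, 4.4→8
Mean rank = (5 + 3 + 9 + 8) / 4 = 6.25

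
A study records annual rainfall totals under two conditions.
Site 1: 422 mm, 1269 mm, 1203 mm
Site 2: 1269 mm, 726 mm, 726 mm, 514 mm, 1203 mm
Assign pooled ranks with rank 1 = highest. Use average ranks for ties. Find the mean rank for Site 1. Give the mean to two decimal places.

Sorted (descending): 1269, 1269, 1203, 1203, 726, 726, 514, 422
The 2 values of 1269 occupy positions 1–2 → average rank (1+2)/2 = 1.5.
The 2 values of 1203 occupy positions 3–4 → average rank (3+4)/2 = 3.5.
The 2 values of 726 occupy positions 5–6 → average rank (5+6)/2 = 5.5.
Site 1 values → pooled ranks: 422→8, 1269→1.5, 1203→3.5
Mean rank = (8 + 1.5 + 3.5) / 3 = 4.33

4.33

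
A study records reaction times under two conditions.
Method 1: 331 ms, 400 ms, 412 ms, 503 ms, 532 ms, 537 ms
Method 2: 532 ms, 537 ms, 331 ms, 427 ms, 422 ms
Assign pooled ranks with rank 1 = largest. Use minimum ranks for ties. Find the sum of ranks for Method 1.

36

Sorted (descending): 537, 537, 532, 532, 503, 427, 422, 412, 400, 331, 331
The 2 values of 537 occupy positions 1–2 → each gets rank 1.
The 2 values of 532 occupy positions 3–4 → each gets rank 3.
The 2 values of 331 occupy positions 10–11 → each gets rank 10.
Method 1 values → pooled ranks: 331→10, 400→9, 412→8, 503→5, 532→3, 537→1
Rank sum = 10 + 9 + 8 + 5 + 3 + 1 = 36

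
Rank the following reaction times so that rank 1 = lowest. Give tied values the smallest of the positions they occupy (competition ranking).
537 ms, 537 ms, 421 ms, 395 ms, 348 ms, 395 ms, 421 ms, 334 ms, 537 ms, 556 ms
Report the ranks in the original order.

7, 7, 5, 3, 2, 3, 5, 1, 7, 10

Sorted (ascending): 334, 348, 395, 395, 421, 421, 537, 537, 537, 556
The 2 values of 395 occupy positions 3–4 → each gets rank 3.
The 2 values of 421 occupy positions 5–6 → each gets rank 5.
The 3 values of 537 occupy positions 7–9 → each gets rank 7.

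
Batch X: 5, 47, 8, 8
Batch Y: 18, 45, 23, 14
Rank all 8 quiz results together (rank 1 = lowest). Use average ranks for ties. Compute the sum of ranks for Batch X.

14

Sorted (ascending): 5, 8, 8, 14, 18, 23, 45, 47
The 2 values of 8 occupy positions 2–3 → average rank (2+3)/2 = 2.5.
Batch X values → pooled ranks: 5→1, 47→8, 8→2.5, 8→2.5
Rank sum = 1 + 8 + 2.5 + 2.5 = 14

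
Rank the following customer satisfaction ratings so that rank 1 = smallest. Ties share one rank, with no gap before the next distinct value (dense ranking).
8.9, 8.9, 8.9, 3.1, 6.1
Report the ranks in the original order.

Sorted (ascending): 3.1, 6.1, 8.9, 8.9, 8.9
The 3 values of 8.9 share dense rank 3.
Remaining distinct values take the next consecutive integers.

3, 3, 3, 1, 2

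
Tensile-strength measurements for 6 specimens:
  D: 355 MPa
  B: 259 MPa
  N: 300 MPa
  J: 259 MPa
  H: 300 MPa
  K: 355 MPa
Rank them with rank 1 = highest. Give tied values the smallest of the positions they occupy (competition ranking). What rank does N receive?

3

Sorted (descending): 355, 355, 300, 300, 259, 259
The 2 values of 355 occupy positions 1–2 → each gets rank 1.
The 2 values of 300 occupy positions 3–4 → each gets rank 3.
The 2 values of 259 occupy positions 5–6 → each gets rank 5.
N has value 300 MPa → rank 3.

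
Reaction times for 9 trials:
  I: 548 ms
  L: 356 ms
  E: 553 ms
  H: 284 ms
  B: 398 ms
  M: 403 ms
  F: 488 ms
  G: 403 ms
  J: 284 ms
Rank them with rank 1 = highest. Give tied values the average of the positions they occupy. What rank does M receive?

Sorted (descending): 553, 548, 488, 403, 403, 398, 356, 284, 284
The 2 values of 403 occupy positions 4–5 → average rank (4+5)/2 = 4.5.
The 2 values of 284 occupy positions 8–9 → average rank (8+9)/2 = 8.5.
M has value 403 ms → rank 4.5.

4.5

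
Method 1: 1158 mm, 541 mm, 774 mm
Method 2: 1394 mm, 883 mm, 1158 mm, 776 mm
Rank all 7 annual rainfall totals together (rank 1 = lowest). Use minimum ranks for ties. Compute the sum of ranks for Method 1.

8

Sorted (ascending): 541, 774, 776, 883, 1158, 1158, 1394
The 2 values of 1158 occupy positions 5–6 → each gets rank 5.
Method 1 values → pooled ranks: 1158→5, 541→1, 774→2
Rank sum = 5 + 1 + 2 = 8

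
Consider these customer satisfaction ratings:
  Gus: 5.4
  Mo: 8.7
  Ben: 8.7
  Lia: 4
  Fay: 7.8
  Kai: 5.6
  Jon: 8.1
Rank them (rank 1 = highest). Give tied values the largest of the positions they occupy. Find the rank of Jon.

Sorted (descending): 8.7, 8.7, 8.1, 7.8, 5.6, 5.4, 4
The 2 values of 8.7 occupy positions 1–2 → each gets rank 2.
Jon has value 8.1 → rank 3.

3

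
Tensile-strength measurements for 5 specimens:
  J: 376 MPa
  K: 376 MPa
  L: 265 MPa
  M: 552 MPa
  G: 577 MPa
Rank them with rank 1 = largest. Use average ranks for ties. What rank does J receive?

Sorted (descending): 577, 552, 376, 376, 265
The 2 values of 376 occupy positions 3–4 → average rank (3+4)/2 = 3.5.
J has value 376 MPa → rank 3.5.

3.5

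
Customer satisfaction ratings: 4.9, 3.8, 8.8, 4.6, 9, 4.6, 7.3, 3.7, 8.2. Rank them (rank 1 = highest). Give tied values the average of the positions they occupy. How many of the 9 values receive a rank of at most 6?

5

Sorted (descending): 9, 8.8, 8.2, 7.3, 4.9, 4.6, 4.6, 3.8, 3.7
The 2 values of 4.6 occupy positions 6–7 → average rank (6+7)/2 = 6.5.
Ranks ≤ 6: {1, 2, 3, 4, 5} → 5 values.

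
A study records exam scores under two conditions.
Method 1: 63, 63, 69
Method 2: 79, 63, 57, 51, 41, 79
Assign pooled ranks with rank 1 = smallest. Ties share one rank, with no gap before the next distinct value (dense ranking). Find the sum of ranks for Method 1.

Sorted (ascending): 41, 51, 57, 63, 63, 63, 69, 79, 79
The 3 values of 63 share dense rank 4.
The 2 values of 79 share dense rank 6.
Remaining distinct values take the next consecutive integers.
Method 1 values → pooled ranks: 63→4, 63→4, 69→5
Rank sum = 4 + 4 + 5 = 13

13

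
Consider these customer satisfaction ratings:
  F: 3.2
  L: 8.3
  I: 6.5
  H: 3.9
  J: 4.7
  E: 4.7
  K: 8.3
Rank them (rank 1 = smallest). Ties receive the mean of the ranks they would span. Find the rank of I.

Sorted (ascending): 3.2, 3.9, 4.7, 4.7, 6.5, 8.3, 8.3
The 2 values of 4.7 occupy positions 3–4 → average rank (3+4)/2 = 3.5.
The 2 values of 8.3 occupy positions 6–7 → average rank (6+7)/2 = 6.5.
I has value 6.5 → rank 5.

5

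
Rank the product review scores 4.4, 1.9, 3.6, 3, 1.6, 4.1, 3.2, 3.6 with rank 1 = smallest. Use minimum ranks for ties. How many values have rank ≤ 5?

6

Sorted (ascending): 1.6, 1.9, 3, 3.2, 3.6, 3.6, 4.1, 4.4
The 2 values of 3.6 occupy positions 5–6 → each gets rank 5.
Ranks ≤ 5: {1, 2, 3, 4, 5, 5} → 6 values.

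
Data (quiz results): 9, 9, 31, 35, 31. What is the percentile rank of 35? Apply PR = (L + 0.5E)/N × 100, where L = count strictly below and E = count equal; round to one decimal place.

N = 5.
Strictly below 35: 4. Equal to 35: 1.
PR = (4 + 0.5·1)/5 × 100 = 90.0

90.0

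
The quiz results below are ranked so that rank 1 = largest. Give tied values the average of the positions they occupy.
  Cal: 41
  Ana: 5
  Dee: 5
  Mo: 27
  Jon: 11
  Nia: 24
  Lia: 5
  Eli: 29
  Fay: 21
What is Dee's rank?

Sorted (descending): 41, 29, 27, 24, 21, 11, 5, 5, 5
The 3 values of 5 occupy positions 7–9 → average rank 8.
Dee has value 5 → rank 8.

8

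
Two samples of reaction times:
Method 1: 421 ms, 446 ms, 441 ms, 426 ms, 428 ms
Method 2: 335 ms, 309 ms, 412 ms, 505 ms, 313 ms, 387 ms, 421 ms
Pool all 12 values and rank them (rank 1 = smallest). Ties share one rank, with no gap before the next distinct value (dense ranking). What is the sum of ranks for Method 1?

40

Sorted (ascending): 309, 313, 335, 387, 412, 421, 421, 426, 428, 441, 446, 505
The 2 values of 421 share dense rank 6.
Remaining distinct values take the next consecutive integers.
Method 1 values → pooled ranks: 421→6, 446→10, 441→9, 426→7, 428→8
Rank sum = 6 + 10 + 9 + 7 + 8 = 40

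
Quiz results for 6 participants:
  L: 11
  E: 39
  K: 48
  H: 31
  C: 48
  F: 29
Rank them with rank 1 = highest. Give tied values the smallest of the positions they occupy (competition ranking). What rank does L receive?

6

Sorted (descending): 48, 48, 39, 31, 29, 11
The 2 values of 48 occupy positions 1–2 → each gets rank 1.
L has value 11 → rank 6.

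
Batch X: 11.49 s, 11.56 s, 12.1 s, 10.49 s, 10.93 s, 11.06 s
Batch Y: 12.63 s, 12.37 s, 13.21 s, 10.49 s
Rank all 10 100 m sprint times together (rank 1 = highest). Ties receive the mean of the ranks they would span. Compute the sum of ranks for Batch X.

Sorted (descending): 13.21, 12.63, 12.37, 12.1, 11.56, 11.49, 11.06, 10.93, 10.49, 10.49
The 2 values of 10.49 occupy positions 9–10 → average rank (9+10)/2 = 9.5.
Batch X values → pooled ranks: 11.49→6, 11.56→5, 12.1→4, 10.49→9.5, 10.93→8, 11.06→7
Rank sum = 6 + 5 + 4 + 9.5 + 8 + 7 = 39.5

39.5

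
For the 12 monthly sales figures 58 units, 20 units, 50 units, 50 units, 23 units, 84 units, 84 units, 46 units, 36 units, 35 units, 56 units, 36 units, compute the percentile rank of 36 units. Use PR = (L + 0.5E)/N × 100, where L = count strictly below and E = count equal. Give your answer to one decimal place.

33.3

N = 12.
Strictly below 36: 3. Equal to 36: 2.
PR = (3 + 0.5·2)/12 × 100 = 33.3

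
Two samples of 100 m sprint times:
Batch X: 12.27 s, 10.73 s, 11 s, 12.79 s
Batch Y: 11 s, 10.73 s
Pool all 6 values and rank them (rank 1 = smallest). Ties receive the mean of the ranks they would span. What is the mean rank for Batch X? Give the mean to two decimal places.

Sorted (ascending): 10.73, 10.73, 11, 11, 12.27, 12.79
The 2 values of 10.73 occupy positions 1–2 → average rank (1+2)/2 = 1.5.
The 2 values of 11 occupy positions 3–4 → average rank (3+4)/2 = 3.5.
Batch X values → pooled ranks: 12.27→5, 10.73→1.5, 11→3.5, 12.79→6
Mean rank = (5 + 1.5 + 3.5 + 6) / 4 = 4.00

4.00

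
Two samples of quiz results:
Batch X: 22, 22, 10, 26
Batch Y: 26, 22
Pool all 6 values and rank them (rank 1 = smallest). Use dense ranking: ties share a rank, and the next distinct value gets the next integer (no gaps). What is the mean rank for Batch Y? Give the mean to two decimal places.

Sorted (ascending): 10, 22, 22, 22, 26, 26
The 3 values of 22 share dense rank 2.
The 2 values of 26 share dense rank 3.
Remaining distinct values take the next consecutive integers.
Batch Y values → pooled ranks: 26→3, 22→2
Mean rank = (3 + 2) / 2 = 2.50

2.50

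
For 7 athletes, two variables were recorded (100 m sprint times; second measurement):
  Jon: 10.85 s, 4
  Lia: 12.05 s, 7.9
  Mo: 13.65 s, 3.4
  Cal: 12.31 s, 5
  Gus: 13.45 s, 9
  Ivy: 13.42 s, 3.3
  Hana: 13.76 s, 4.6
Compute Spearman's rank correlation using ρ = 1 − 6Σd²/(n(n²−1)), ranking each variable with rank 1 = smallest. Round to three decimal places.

-0.107

Ranks of variable 1: 1, 2, 6, 3, 5, 4, 7
Ranks of variable 2: 3, 6, 2, 5, 7, 1, 4
d = r₁ − r₂: -2, -4, 4, -2, -2, 3, 3
d²: 4, 16, 16, 4, 4, 9, 9; Σd² = 62
ρ = 1 − 6·62/(7·48) = 1 − 372/336 = -0.107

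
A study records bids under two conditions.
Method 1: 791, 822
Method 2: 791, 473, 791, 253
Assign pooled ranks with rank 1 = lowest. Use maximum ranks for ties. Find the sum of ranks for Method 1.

11

Sorted (ascending): 253, 473, 791, 791, 791, 822
The 3 values of 791 occupy positions 3–5 → each gets rank 5.
Method 1 values → pooled ranks: 791→5, 822→6
Rank sum = 5 + 6 = 11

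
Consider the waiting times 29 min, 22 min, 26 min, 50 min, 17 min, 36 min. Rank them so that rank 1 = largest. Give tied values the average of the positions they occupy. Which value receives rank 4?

Sorted (descending): 50, 36, 29, 26, 22, 17
No ties — each value takes its position as its rank.
Rank 4 → value 26.

26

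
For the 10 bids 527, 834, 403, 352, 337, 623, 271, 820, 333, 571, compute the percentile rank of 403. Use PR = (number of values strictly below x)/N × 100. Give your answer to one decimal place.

40.0

N = 10.
Strictly below 403: 4. Equal to 403: 1.
PR = 4/10 × 100 = 40.0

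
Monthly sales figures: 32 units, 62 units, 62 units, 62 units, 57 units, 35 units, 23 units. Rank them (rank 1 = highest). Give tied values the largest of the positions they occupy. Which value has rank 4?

Sorted (descending): 62, 62, 62, 57, 35, 32, 23
The 3 values of 62 occupy positions 1–3 → each gets rank 3.
Rank 4 → value 57.

57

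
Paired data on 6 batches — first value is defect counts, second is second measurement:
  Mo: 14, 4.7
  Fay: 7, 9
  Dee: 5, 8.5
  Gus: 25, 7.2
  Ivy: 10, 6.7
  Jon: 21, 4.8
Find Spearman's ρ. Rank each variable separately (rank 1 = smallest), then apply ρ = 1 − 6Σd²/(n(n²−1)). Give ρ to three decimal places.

-0.543

Ranks of variable 1: 4, 2, 1, 6, 3, 5
Ranks of variable 2: 1, 6, 5, 4, 3, 2
d = r₁ − r₂: 3, -4, -4, 2, 0, 3
d²: 9, 16, 16, 4, 0, 9; Σd² = 54
ρ = 1 − 6·54/(6·35) = 1 − 324/210 = -0.543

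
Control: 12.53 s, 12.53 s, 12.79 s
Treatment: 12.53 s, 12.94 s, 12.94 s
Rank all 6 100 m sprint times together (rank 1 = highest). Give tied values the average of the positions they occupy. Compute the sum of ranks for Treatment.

Sorted (descending): 12.94, 12.94, 12.79, 12.53, 12.53, 12.53
The 2 values of 12.94 occupy positions 1–2 → average rank (1+2)/2 = 1.5.
The 3 values of 12.53 occupy positions 4–6 → average rank 5.
Treatment values → pooled ranks: 12.53→5, 12.94→1.5, 12.94→1.5
Rank sum = 5 + 1.5 + 1.5 = 8

8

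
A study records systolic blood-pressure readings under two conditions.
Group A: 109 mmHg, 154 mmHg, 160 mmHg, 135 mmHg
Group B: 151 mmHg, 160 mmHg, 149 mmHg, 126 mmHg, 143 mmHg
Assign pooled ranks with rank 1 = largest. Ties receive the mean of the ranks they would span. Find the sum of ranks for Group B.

24.5

Sorted (descending): 160, 160, 154, 151, 149, 143, 135, 126, 109
The 2 values of 160 occupy positions 1–2 → average rank (1+2)/2 = 1.5.
Group B values → pooled ranks: 151→4, 160→1.5, 149→5, 126→8, 143→6
Rank sum = 4 + 1.5 + 5 + 8 + 6 = 24.5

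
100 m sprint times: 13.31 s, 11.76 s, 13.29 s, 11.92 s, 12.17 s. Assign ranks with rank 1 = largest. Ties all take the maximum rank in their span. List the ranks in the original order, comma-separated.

Sorted (descending): 13.31, 13.29, 12.17, 11.92, 11.76
No ties — each value takes its position as its rank.

1, 5, 2, 4, 3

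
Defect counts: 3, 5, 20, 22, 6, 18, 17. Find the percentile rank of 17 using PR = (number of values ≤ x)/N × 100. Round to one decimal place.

N = 7.
Strictly below 17: 3. Equal to 17: 1.
PR = 4/7 × 100 = 57.1

57.1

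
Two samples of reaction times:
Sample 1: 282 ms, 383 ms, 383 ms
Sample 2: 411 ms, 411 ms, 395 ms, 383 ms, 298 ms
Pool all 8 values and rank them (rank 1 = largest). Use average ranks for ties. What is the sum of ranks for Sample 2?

18

Sorted (descending): 411, 411, 395, 383, 383, 383, 298, 282
The 2 values of 411 occupy positions 1–2 → average rank (1+2)/2 = 1.5.
The 3 values of 383 occupy positions 4–6 → average rank 5.
Sample 2 values → pooled ranks: 411→1.5, 411→1.5, 395→3, 383→5, 298→7
Rank sum = 1.5 + 1.5 + 3 + 5 + 7 = 18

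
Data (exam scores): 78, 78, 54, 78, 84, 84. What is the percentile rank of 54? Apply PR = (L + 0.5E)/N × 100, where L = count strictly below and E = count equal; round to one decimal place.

N = 6.
Strictly below 54: 0. Equal to 54: 1.
PR = (0 + 0.5·1)/6 × 100 = 8.3

8.3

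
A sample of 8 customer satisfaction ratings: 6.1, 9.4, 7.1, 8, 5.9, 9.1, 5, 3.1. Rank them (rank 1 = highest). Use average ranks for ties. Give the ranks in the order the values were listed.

5, 1, 4, 3, 6, 2, 7, 8

Sorted (descending): 9.4, 9.1, 8, 7.1, 6.1, 5.9, 5, 3.1
No ties — each value takes its position as its rank.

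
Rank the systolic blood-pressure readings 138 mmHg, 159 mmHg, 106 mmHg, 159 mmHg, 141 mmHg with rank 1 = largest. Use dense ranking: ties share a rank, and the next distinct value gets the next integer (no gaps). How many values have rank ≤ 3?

Sorted (descending): 159, 159, 141, 138, 106
The 2 values of 159 share dense rank 1.
Remaining distinct values take the next consecutive integers.
Ranks ≤ 3: {1, 1, 2, 3} → 4 values.

4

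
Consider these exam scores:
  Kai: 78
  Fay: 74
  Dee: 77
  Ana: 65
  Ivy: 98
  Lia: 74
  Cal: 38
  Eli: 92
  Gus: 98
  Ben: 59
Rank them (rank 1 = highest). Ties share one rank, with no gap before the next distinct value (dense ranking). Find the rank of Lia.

5

Sorted (descending): 98, 98, 92, 78, 77, 74, 74, 65, 59, 38
The 2 values of 98 share dense rank 1.
The 2 values of 74 share dense rank 5.
Remaining distinct values take the next consecutive integers.
Lia has value 74 → rank 5.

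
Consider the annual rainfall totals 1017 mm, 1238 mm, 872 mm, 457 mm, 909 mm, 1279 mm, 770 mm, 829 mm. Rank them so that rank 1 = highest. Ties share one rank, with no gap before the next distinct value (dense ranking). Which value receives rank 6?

829

Sorted (descending): 1279, 1238, 1017, 909, 872, 829, 770, 457
No ties — each value takes its position as its rank.
Rank 6 → value 829.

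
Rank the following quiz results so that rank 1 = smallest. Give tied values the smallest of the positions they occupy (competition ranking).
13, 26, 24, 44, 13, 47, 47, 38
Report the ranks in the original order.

1, 4, 3, 6, 1, 7, 7, 5

Sorted (ascending): 13, 13, 24, 26, 38, 44, 47, 47
The 2 values of 13 occupy positions 1–2 → each gets rank 1.
The 2 values of 47 occupy positions 7–8 → each gets rank 7.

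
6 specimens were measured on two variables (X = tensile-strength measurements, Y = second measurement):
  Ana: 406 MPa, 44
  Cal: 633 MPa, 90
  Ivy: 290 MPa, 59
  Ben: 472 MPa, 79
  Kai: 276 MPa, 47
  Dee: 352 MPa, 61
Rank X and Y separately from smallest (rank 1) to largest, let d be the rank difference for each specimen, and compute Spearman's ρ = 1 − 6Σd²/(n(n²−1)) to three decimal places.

Ranks of variable 1: 4, 6, 2, 5, 1, 3
Ranks of variable 2: 1, 6, 3, 5, 2, 4
d = r₁ − r₂: 3, 0, -1, 0, -1, -1
d²: 9, 0, 1, 0, 1, 1; Σd² = 12
ρ = 1 − 6·12/(6·35) = 1 − 72/210 = 0.657

0.657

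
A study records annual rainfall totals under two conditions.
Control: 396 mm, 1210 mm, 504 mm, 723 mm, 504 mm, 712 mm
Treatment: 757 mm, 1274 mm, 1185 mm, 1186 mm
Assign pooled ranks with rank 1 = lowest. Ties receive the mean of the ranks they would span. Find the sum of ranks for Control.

24

Sorted (ascending): 396, 504, 504, 712, 723, 757, 1185, 1186, 1210, 1274
The 2 values of 504 occupy positions 2–3 → average rank (2+3)/2 = 2.5.
Control values → pooled ranks: 396→1, 1210→9, 504→2.5, 723→5, 504→2.5, 712→4
Rank sum = 1 + 9 + 2.5 + 5 + 2.5 + 4 = 24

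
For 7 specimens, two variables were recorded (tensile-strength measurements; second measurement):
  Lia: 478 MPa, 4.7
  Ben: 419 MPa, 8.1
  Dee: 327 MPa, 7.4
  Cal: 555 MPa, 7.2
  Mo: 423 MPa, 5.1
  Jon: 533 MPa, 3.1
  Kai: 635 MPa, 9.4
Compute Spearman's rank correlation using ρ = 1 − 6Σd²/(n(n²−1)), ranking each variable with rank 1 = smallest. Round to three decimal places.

Ranks of variable 1: 4, 2, 1, 6, 3, 5, 7
Ranks of variable 2: 2, 6, 5, 4, 3, 1, 7
d = r₁ − r₂: 2, -4, -4, 2, 0, 4, 0
d²: 4, 16, 16, 4, 0, 16, 0; Σd² = 56
ρ = 1 − 6·56/(7·48) = 1 − 336/336 = 0.000

0.000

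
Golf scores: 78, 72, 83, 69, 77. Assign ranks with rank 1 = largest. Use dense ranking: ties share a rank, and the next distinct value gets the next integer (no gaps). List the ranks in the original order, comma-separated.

Sorted (descending): 83, 78, 77, 72, 69
No ties — each value takes its position as its rank.

2, 4, 1, 5, 3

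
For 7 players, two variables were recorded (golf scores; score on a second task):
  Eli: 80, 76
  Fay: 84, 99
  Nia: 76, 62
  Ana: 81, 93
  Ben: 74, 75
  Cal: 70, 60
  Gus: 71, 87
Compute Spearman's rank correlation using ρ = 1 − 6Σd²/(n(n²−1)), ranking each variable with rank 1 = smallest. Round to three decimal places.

Ranks of variable 1: 5, 7, 4, 6, 3, 1, 2
Ranks of variable 2: 4, 7, 2, 6, 3, 1, 5
d = r₁ − r₂: 1, 0, 2, 0, 0, 0, -3
d²: 1, 0, 4, 0, 0, 0, 9; Σd² = 14
ρ = 1 − 6·14/(7·48) = 1 − 84/336 = 0.750

0.750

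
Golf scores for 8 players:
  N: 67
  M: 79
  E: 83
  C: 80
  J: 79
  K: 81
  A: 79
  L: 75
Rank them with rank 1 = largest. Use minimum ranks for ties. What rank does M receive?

Sorted (descending): 83, 81, 80, 79, 79, 79, 75, 67
The 3 values of 79 occupy positions 4–6 → each gets rank 4.
M has value 79 → rank 4.

4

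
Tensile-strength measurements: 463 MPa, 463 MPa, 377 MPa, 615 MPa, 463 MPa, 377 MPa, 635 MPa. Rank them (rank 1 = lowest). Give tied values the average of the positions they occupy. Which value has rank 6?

615

Sorted (ascending): 377, 377, 463, 463, 463, 615, 635
The 2 values of 377 occupy positions 1–2 → average rank (1+2)/2 = 1.5.
The 3 values of 463 occupy positions 3–5 → average rank 4.
Rank 6 → value 615.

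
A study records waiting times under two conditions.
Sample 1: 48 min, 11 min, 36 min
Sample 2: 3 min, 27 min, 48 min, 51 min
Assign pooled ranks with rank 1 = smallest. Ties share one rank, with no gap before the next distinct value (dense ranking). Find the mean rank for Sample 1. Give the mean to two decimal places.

3.67

Sorted (ascending): 3, 11, 27, 36, 48, 48, 51
The 2 values of 48 share dense rank 5.
Remaining distinct values take the next consecutive integers.
Sample 1 values → pooled ranks: 48→5, 11→2, 36→4
Mean rank = (5 + 2 + 4) / 3 = 3.67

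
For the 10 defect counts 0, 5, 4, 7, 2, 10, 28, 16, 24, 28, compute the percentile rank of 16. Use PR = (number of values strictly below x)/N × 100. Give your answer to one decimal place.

60.0

N = 10.
Strictly below 16: 6. Equal to 16: 1.
PR = 6/10 × 100 = 60.0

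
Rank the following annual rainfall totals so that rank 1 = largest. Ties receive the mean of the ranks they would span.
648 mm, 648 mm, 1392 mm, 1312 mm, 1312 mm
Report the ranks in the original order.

Sorted (descending): 1392, 1312, 1312, 648, 648
The 2 values of 1312 occupy positions 2–3 → average rank (2+3)/2 = 2.5.
The 2 values of 648 occupy positions 4–5 → average rank (4+5)/2 = 4.5.

4.5, 4.5, 1, 2.5, 2.5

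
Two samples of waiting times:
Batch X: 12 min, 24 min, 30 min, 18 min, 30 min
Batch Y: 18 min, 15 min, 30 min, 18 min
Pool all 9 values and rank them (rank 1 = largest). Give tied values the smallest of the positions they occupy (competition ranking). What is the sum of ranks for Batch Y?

19

Sorted (descending): 30, 30, 30, 24, 18, 18, 18, 15, 12
The 3 values of 30 occupy positions 1–3 → each gets rank 1.
The 3 values of 18 occupy positions 5–7 → each gets rank 5.
Batch Y values → pooled ranks: 18→5, 15→8, 30→1, 18→5
Rank sum = 5 + 8 + 1 + 5 = 19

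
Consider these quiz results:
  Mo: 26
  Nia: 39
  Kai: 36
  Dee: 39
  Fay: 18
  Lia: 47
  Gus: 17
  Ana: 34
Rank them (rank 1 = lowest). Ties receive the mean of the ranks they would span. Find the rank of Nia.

6.5

Sorted (ascending): 17, 18, 26, 34, 36, 39, 39, 47
The 2 values of 39 occupy positions 6–7 → average rank (6+7)/2 = 6.5.
Nia has value 39 → rank 6.5.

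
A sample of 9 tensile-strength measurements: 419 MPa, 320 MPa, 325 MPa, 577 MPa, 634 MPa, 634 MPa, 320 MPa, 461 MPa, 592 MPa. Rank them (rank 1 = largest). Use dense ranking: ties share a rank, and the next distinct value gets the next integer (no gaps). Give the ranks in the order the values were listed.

Sorted (descending): 634, 634, 592, 577, 461, 419, 325, 320, 320
The 2 values of 634 share dense rank 1.
The 2 values of 320 share dense rank 7.
Remaining distinct values take the next consecutive integers.

5, 7, 6, 3, 1, 1, 7, 4, 2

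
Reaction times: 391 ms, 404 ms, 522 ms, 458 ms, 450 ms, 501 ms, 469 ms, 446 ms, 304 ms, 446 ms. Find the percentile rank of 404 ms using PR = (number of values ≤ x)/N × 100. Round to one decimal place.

N = 10.
Strictly below 404: 2. Equal to 404: 1.
PR = 3/10 × 100 = 30.0

30.0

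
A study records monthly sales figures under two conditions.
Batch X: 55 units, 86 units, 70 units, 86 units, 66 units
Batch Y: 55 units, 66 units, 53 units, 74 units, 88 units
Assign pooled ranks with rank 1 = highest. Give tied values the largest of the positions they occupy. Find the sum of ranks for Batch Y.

31

Sorted (descending): 88, 86, 86, 74, 70, 66, 66, 55, 55, 53
The 2 values of 86 occupy positions 2–3 → each gets rank 3.
The 2 values of 66 occupy positions 6–7 → each gets rank 7.
The 2 values of 55 occupy positions 8–9 → each gets rank 9.
Batch Y values → pooled ranks: 55→9, 66→7, 53→10, 74→4, 88→1
Rank sum = 9 + 7 + 10 + 4 + 1 = 31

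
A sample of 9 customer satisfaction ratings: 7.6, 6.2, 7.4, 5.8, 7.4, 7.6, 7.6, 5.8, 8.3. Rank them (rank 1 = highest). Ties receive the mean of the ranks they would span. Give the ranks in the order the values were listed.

3, 7, 5.5, 8.5, 5.5, 3, 3, 8.5, 1

Sorted (descending): 8.3, 7.6, 7.6, 7.6, 7.4, 7.4, 6.2, 5.8, 5.8
The 3 values of 7.6 occupy positions 2–4 → average rank 3.
The 2 values of 7.4 occupy positions 5–6 → average rank (5+6)/2 = 5.5.
The 2 values of 5.8 occupy positions 8–9 → average rank (8+9)/2 = 8.5.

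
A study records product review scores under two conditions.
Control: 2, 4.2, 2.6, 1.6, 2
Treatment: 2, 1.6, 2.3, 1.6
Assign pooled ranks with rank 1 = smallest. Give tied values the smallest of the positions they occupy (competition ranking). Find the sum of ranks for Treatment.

13

Sorted (ascending): 1.6, 1.6, 1.6, 2, 2, 2, 2.3, 2.6, 4.2
The 3 values of 1.6 occupy positions 1–3 → each gets rank 1.
The 3 values of 2 occupy positions 4–6 → each gets rank 4.
Treatment values → pooled ranks: 2→4, 1.6→1, 2.3→7, 1.6→1
Rank sum = 4 + 1 + 7 + 1 = 13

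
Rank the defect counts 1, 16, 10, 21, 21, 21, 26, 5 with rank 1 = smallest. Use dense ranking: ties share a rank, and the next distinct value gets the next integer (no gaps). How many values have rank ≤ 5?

7

Sorted (ascending): 1, 5, 10, 16, 21, 21, 21, 26
The 3 values of 21 share dense rank 5.
Remaining distinct values take the next consecutive integers.
Ranks ≤ 5: {1, 2, 3, 4, 5, 5, 5} → 7 values.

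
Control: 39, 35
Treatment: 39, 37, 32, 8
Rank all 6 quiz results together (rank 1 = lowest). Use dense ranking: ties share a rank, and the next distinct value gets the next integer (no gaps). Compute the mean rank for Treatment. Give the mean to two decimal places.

Sorted (ascending): 8, 32, 35, 37, 39, 39
The 2 values of 39 share dense rank 5.
Remaining distinct values take the next consecutive integers.
Treatment values → pooled ranks: 39→5, 37→4, 32→2, 8→1
Mean rank = (5 + 4 + 2 + 1) / 4 = 3.00

3.00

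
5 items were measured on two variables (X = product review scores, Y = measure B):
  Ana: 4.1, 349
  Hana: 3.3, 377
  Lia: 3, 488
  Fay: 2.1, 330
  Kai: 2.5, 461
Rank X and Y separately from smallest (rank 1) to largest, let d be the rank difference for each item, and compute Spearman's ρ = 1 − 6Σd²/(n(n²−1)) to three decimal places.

0.100

Ranks of variable 1: 5, 4, 3, 1, 2
Ranks of variable 2: 2, 3, 5, 1, 4
d = r₁ − r₂: 3, 1, -2, 0, -2
d²: 9, 1, 4, 0, 4; Σd² = 18
ρ = 1 − 6·18/(5·24) = 1 − 108/120 = 0.100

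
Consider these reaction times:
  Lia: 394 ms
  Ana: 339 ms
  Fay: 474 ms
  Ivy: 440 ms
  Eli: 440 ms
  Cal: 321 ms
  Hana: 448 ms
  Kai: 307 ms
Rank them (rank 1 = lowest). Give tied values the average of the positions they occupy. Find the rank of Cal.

2

Sorted (ascending): 307, 321, 339, 394, 440, 440, 448, 474
The 2 values of 440 occupy positions 5–6 → average rank (5+6)/2 = 5.5.
Cal has value 321 ms → rank 2.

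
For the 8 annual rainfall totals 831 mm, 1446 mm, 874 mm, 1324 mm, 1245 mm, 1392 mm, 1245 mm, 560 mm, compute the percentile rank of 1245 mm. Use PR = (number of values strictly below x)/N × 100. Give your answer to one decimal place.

37.5

N = 8.
Strictly below 1245: 3. Equal to 1245: 2.
PR = 3/8 × 100 = 37.5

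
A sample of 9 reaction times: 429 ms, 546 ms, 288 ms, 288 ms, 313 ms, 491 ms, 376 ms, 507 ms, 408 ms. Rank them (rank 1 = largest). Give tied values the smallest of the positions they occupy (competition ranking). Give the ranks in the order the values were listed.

Sorted (descending): 546, 507, 491, 429, 408, 376, 313, 288, 288
The 2 values of 288 occupy positions 8–9 → each gets rank 8.

4, 1, 8, 8, 7, 3, 6, 2, 5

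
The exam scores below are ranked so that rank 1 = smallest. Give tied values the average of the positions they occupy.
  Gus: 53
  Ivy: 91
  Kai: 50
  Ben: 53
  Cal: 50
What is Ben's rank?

Sorted (ascending): 50, 50, 53, 53, 91
The 2 values of 50 occupy positions 1–2 → average rank (1+2)/2 = 1.5.
The 2 values of 53 occupy positions 3–4 → average rank (3+4)/2 = 3.5.
Ben has value 53 → rank 3.5.

3.5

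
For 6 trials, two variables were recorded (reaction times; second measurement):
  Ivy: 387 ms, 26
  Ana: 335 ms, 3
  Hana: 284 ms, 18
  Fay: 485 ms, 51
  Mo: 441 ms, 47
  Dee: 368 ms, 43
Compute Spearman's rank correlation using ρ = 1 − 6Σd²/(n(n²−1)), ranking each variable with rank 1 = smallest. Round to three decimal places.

Ranks of variable 1: 4, 2, 1, 6, 5, 3
Ranks of variable 2: 3, 1, 2, 6, 5, 4
d = r₁ − r₂: 1, 1, -1, 0, 0, -1
d²: 1, 1, 1, 0, 0, 1; Σd² = 4
ρ = 1 − 6·4/(6·35) = 1 − 24/210 = 0.886

0.886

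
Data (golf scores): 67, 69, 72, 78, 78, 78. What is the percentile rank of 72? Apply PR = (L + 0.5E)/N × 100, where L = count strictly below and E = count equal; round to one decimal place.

41.7

N = 6.
Strictly below 72: 2. Equal to 72: 1.
PR = (2 + 0.5·1)/6 × 100 = 41.7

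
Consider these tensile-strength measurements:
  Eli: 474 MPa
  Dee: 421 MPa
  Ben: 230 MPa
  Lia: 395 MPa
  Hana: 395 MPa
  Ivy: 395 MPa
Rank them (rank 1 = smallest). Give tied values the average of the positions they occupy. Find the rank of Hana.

3

Sorted (ascending): 230, 395, 395, 395, 421, 474
The 3 values of 395 occupy positions 2–4 → average rank 3.
Hana has value 395 MPa → rank 3.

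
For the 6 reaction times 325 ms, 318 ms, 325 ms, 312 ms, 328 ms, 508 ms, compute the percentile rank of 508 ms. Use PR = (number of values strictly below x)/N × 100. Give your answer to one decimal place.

83.3

N = 6.
Strictly below 508: 5. Equal to 508: 1.
PR = 5/6 × 100 = 83.3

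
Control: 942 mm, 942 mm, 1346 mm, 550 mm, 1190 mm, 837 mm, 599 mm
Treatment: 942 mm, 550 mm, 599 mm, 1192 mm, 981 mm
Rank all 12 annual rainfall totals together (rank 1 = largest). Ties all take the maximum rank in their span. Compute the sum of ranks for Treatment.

35

Sorted (descending): 1346, 1192, 1190, 981, 942, 942, 942, 837, 599, 599, 550, 550
The 3 values of 942 occupy positions 5–7 → each gets rank 7.
The 2 values of 599 occupy positions 9–10 → each gets rank 10.
The 2 values of 550 occupy positions 11–12 → each gets rank 12.
Treatment values → pooled ranks: 942→7, 550→12, 599→10, 1192→2, 981→4
Rank sum = 7 + 12 + 10 + 2 + 4 = 35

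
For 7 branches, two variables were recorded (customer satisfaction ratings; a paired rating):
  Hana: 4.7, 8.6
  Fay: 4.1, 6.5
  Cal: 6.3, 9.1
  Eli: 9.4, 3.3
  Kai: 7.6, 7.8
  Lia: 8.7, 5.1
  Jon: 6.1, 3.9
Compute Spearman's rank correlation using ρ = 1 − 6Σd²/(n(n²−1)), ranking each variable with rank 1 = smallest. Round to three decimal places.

-0.429

Ranks of variable 1: 2, 1, 4, 7, 5, 6, 3
Ranks of variable 2: 6, 4, 7, 1, 5, 3, 2
d = r₁ − r₂: -4, -3, -3, 6, 0, 3, 1
d²: 16, 9, 9, 36, 0, 9, 1; Σd² = 80
ρ = 1 − 6·80/(7·48) = 1 − 480/336 = -0.429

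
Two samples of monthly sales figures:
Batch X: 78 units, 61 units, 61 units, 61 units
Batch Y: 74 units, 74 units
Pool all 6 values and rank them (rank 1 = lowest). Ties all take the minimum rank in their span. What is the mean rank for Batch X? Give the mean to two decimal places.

Sorted (ascending): 61, 61, 61, 74, 74, 78
The 3 values of 61 occupy positions 1–3 → each gets rank 1.
The 2 values of 74 occupy positions 4–5 → each gets rank 4.
Batch X values → pooled ranks: 78→6, 61→1, 61→1, 61→1
Mean rank = (6 + 1 + 1 + 1) / 4 = 2.25

2.25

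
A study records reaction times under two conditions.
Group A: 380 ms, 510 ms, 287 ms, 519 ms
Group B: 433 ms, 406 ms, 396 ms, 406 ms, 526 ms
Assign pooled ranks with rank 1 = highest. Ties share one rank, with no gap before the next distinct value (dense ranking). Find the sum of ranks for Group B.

21

Sorted (descending): 526, 519, 510, 433, 406, 406, 396, 380, 287
The 2 values of 406 share dense rank 5.
Remaining distinct values take the next consecutive integers.
Group B values → pooled ranks: 433→4, 406→5, 396→6, 406→5, 526→1
Rank sum = 4 + 5 + 6 + 5 + 1 = 21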